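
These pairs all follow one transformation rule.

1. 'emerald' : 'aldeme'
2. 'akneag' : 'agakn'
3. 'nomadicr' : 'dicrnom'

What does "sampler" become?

lersam

The pattern: move the first 3 characters to the end (rotate left by 3), then delete the first character.
On "sampler": the first step gives "plersam", and the second then gives "lersam".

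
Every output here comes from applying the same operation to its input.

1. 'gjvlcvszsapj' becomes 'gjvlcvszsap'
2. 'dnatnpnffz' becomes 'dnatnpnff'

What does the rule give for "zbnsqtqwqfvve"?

In each case the input is transformed by: delete the last character.
Doing the same to "zbnsqtqwqfvve": "zbnsqtqwqfvv".

zbnsqtqwqfvv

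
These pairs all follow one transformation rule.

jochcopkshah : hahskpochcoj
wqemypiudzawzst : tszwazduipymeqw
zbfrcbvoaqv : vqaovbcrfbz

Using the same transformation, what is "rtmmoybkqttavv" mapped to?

The transformation: reverse the string.
Applying that to "rtmmoybkqttavv" gives "vvattqkbyommtr".

vvattqkbyommtr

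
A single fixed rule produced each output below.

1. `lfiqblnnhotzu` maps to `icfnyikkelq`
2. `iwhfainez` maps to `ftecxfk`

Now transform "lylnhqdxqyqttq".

ivikenaunvnq

The pattern: shift every letter 3 places backward in the alphabet (wrapping around), then delete the last 2 characters.
On "lylnhqdxqyqttq": the first step gives "ivikenaunvnqqn", and the second then gives "ivikenaunvnq".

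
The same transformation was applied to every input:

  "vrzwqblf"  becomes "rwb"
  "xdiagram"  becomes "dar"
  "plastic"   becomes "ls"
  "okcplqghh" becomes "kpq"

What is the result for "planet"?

ln

In each case the input is transformed by: keep every other character starting from the second (positions 2nd, 4th, 6th, ...), then delete the last character.
For "planet" the result is "ln".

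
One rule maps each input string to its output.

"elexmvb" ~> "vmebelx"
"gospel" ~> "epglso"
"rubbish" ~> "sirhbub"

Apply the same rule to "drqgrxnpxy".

xpdyqrrgnx

In each case the input is transformed by: move the last 3 characters to the front (rotate right by 3), then swap each adjacent pair of characters (1↔2, 3↔4, ...).
"drqgrxnpxy" → "pxydrqgrxn" → "xpdyqrrgnx".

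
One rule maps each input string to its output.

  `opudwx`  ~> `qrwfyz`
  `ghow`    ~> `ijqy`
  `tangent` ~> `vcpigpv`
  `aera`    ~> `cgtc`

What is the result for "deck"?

fgem

Each output is the input with this applied: shift every letter 2 places forward in the alphabet (wrapping around).
So "deck" becomes "fgem".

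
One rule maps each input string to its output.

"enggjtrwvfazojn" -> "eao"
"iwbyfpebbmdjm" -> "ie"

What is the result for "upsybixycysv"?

What's happening: keep only the vowels.
For "upsybixycysv" the result is "ui".

ui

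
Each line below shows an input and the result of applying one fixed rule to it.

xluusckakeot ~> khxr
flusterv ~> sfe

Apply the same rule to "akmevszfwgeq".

nrmt

In each case the input is transformed by: shift every letter 13 places forward in the alphabet (wrapping around) — i.e. ROT13, then keep one character in every 3, starting at position 1 (positions 1st, 4th, 7th, ...).
Starting from "akmevszfwgeq": after the first operation, "nxzrifmsjtrd"; after the second, "nrmt".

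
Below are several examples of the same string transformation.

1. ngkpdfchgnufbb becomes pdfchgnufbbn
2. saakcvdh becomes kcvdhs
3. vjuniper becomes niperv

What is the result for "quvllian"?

llianq

Rule — move the first 3 characters to the end (rotate left by 3), then delete the last 2 characters.
On "quvllian": the first step gives "llianquv", and the second then gives "llianq".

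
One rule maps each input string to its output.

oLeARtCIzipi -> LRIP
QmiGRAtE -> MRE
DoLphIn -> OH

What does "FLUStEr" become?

The transformation: keep one character in every 3, starting at position 2 (positions 2nd, 5th, 8th, ...), then convert every letter to uppercase.
"FLUStEr" → "Lt" → "LT".

LT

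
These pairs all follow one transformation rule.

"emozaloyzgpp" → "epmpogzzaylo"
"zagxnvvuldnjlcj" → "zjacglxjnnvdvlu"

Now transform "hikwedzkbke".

The pattern: take characters alternately from the front and the back (1st, last, 2nd, 2nd-last, ...).
So "hikwedzkbke" becomes "heikkbwkezd".

heikkbwkezd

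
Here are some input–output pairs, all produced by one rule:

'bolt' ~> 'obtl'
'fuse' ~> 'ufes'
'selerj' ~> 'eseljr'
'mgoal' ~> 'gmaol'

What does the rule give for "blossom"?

lbsoosm

In each case the input is transformed by: swap each adjacent pair of characters (1↔2, 3↔4, ...).
"blossom" → "lbsoosm".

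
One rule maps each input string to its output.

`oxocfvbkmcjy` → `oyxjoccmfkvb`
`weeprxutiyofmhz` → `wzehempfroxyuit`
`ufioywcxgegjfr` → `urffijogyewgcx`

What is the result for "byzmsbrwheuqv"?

bvyqzumeshbwr

The pattern: take characters alternately from the front and the back (1st, last, 2nd, 2nd-last, ...).
Doing the same to "byzmsbrwheuqv": "bvyqzumeshbwr".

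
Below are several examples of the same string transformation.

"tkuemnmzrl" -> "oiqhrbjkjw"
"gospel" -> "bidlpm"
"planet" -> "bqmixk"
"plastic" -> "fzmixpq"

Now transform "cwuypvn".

The rule is to move the last 2 characters to the front (rotate right by 2), then shift every letter 3 places backward in the alphabet (wrapping around).
Applying both steps to "cwuypvn": "vncwuyp", then "skztrvm".

skztrvm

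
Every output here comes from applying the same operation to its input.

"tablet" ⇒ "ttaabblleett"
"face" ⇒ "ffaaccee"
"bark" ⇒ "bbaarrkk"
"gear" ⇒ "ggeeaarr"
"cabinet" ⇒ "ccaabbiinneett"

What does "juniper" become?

Looking at the pairs, the operation is to double every character.
So "juniper" becomes "jjuunniippeerr".

jjuunniippeerr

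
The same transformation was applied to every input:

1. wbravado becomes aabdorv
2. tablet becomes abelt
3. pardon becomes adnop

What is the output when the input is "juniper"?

eijnpr

Rule — sort the characters into alphabetical order, then delete the last character.
Working it through for "juniper": intermediate "eijnpru", final "eijnpr".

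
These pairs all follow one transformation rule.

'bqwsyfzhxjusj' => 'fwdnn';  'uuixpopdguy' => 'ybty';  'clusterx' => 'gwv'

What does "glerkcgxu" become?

The rule is to keep one character in every 3, starting at position 1 (positions 1st, 4th, 7th, ...), then shift every letter 4 places forward in the alphabet (wrapping around).
Starting from "glerkcgxu": after the first operation, "grg"; after the second, "kvk".

kvk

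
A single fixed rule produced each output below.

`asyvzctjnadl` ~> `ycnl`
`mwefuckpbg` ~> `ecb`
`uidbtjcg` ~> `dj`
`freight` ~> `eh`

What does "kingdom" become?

no

Looking at the pairs, the operation is to keep one character in every 3, starting at position 3 (positions 3rd, 6th, 9th, ...).
For "kingdom" the result is "no".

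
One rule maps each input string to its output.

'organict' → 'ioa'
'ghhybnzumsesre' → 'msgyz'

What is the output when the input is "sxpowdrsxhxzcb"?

The transformation: swap the front and back halves of the string, then keep one character in every 3, starting at position 2 (positions 2nd, 5th, 8th, ...).
For "sxpowdrsxhxzcb", step one produces "sxhxzcbsxpowdr"; step two turns that into "xzsor".

xzsor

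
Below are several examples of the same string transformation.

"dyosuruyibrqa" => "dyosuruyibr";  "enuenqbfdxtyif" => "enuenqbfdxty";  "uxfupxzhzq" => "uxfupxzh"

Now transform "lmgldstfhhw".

The pattern: delete the last 2 characters.
Applying that to "lmgldstfhhw" gives "lmgldstfh".

lmgldstfh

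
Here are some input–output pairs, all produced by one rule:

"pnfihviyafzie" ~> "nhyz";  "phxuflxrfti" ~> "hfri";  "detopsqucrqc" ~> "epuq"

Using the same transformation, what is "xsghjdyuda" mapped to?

Looking at the pairs, the operation is to keep one character in every 3, starting at position 2 (positions 2nd, 5th, 8th, ...).
On "xsghjdyuda" that produces "sju".

sju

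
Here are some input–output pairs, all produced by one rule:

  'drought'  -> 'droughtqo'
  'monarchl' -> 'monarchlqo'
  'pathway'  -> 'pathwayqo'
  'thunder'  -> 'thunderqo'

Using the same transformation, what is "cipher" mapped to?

The rule is to append "qo".
"cipher" → "cipherqo".

cipherqo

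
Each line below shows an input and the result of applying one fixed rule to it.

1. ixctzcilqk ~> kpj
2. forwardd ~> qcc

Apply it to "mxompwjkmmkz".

ljy

The rule is to shift every letter 1 place backward in the alphabet (wrapping around), then keep only the last 3 characters.
Starting from "mxompwjkmmkz": after the first operation, "lwnlovijlljy"; after the second, "ljy".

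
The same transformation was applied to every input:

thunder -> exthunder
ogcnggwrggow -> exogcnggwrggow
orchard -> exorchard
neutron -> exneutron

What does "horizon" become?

exhorizon

The pattern: prepend "ex".
On "horizon" that produces "exhorizon".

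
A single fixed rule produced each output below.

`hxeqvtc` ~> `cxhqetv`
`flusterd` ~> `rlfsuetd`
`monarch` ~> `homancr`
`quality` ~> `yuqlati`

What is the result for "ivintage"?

gviniate

In each case the input is transformed by: swap each adjacent pair of characters (1↔2, 3↔4, ...), then move the last character to the front.
Working it through for "ivintage": intermediate "viniateg", final "gviniate".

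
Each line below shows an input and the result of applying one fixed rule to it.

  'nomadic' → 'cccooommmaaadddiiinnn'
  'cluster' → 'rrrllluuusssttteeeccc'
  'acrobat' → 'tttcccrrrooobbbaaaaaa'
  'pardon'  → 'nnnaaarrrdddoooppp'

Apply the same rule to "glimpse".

eeellliiimmmpppsssggg

Looking at the pairs, the operation is to swap the first and last characters, then repeat every character 3 times.
Starting from "glimpse": after the first operation, "elimpsg"; after the second, "eeellliiimmmpppsssggg".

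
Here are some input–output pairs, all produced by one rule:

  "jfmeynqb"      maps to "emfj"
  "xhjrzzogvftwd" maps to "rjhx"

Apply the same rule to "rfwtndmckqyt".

What's happening: reverse the string, then keep only the last 4 characters.
Applying both steps to "rfwtndmckqyt": "tyqkcmdntwfr", then "twfr".

twfr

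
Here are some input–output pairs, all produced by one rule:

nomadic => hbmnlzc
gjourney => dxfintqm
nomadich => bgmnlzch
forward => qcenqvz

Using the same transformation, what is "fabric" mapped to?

hbezaq

The rule is to move the last 2 characters to the front (rotate right by 2), then shift every letter 1 place backward in the alphabet (wrapping around).
For "fabric" the result is "hbezaq".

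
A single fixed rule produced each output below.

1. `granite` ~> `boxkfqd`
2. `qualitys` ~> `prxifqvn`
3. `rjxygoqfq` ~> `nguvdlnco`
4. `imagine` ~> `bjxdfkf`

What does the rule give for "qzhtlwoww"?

The pattern: swap the first and last characters, then shift every letter 3 places backward in the alphabet (wrapping around).
Working it through for "qzhtlwoww": intermediate "wzhtlwowq", final "tweqitltn".
(Check on "granite": → "eranitg" → "boxkfqd" ✓)

tweqitltn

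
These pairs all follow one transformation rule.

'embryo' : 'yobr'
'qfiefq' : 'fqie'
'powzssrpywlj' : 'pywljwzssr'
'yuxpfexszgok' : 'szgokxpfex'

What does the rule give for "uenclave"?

Looking at the pairs, the operation is to delete the first 2 characters, then swap the front and back halves of the string.
For "uenclave", step one produces "nclave"; step two turns that into "avencl".
(Check on "powzssrpywlj": → "wzssrpywlj" → "pywljwzssr" ✓)

avencl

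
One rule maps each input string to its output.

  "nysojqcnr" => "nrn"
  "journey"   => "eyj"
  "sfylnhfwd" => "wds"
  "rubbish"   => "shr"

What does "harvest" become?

Each output is the input with this applied: move the last 2 characters to the front (rotate right by 2), then keep only the first 3 characters.
On "harvest": the first step gives "stharve", and the second then gives "sth".

sth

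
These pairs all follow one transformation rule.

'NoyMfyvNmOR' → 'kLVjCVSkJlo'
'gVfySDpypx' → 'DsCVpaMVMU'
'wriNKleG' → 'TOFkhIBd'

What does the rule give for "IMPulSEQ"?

fjmRIpbn

Rule — shift every letter 3 places backward in the alphabet (wrapping around), then flip the case of every letter.
On "IMPulSEQ": the first step gives "FJMriPBN", and the second then gives "fjmRIpbn".
(Check on "wriNKleG": → "tofKHibD" → "TOFkhIBd" ✓)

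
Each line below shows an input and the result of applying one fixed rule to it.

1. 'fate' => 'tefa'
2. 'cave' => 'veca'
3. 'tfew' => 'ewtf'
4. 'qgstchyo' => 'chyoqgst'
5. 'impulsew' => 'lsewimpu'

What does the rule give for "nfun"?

unnf

The pattern: swap the front and back halves of the string.
On "nfun" that produces "unnf".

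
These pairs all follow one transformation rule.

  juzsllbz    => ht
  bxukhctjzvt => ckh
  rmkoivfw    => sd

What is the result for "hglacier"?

tq

What's happening: shift every letter 8 places forward in the alphabet (wrapping around), then keep one character in every 3, starting at position 3 (positions 3rd, 6th, 9th, ...).
For "hglacier", step one produces "potikqmz"; step two turns that into "tq".
(Check on "bxukhctjzvt": → "jfcspkbrhdb" → "ckh" ✓)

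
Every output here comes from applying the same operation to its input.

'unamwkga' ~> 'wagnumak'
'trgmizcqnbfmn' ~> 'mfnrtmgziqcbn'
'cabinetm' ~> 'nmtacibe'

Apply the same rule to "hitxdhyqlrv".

What's happening: swap each adjacent pair of characters (1↔2, 3↔4, ...), then move the last 3 characters to the front (rotate right by 3).
Doing the same to "hitxdhyqlrv": "rlvihxthdqy".

rlvihxthdqy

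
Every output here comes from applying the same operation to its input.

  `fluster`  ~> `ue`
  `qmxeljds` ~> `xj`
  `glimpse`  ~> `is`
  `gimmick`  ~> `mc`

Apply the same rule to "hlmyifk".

The transformation: keep one character in every 3, starting at position 3 (positions 3rd, 6th, 9th, ...).
Doing the same to "hlmyifk": "mf".

mf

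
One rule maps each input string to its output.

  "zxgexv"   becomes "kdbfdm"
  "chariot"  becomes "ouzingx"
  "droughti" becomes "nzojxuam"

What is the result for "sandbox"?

Each output is the input with this applied: move the last 3 characters to the front (rotate right by 3), then shift every letter 6 places forward in the alphabet (wrapping around).
Starting from "sandbox": after the first operation, "boxsand"; after the second, "hudygtj".

hudygtj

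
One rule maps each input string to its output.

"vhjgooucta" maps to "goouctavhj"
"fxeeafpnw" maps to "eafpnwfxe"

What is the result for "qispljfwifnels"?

pljfwifnelsqis

In each case the input is transformed by: move the first 3 characters to the end (rotate left by 3).
On "qispljfwifnels" that produces "pljfwifnelsqis".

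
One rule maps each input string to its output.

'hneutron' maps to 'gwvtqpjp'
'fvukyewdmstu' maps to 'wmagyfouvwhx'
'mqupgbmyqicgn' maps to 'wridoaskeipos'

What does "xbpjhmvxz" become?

rljoxzbzd

The pattern: shift every letter 2 places forward in the alphabet (wrapping around), then move the first 2 characters to the end (rotate left by 2).
Working it through for "xbpjhmvxz": intermediate "zdrljoxzb", final "rljoxzbzd".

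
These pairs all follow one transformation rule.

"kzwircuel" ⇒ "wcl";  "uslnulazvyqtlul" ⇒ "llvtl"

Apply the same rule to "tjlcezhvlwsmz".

In each case the input is transformed by: keep one character in every 3, starting at position 3 (positions 3rd, 6th, 9th, ...).
On "tjlcezhvlwsmz" that produces "lzlm".

lzlm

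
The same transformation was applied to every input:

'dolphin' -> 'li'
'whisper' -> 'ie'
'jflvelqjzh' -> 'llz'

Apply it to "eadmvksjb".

Looking at the pairs, the operation is to keep one character in every 3, starting at position 3 (positions 3rd, 6th, 9th, ...).
For "eadmvksjb" the result is "dkb".

dkb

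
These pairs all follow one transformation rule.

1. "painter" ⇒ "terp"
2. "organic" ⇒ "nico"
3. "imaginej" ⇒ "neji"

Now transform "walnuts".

Looking at the pairs, the operation is to move the last 3 characters to the front (rotate right by 3), then keep only the first 4 characters.
For "walnuts", step one produces "utswaln"; step two turns that into "utsw".

utsw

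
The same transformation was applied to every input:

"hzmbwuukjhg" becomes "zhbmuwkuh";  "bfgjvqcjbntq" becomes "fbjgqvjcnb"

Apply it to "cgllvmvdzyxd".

gcllmvdvyz

Rule — swap each adjacent pair of characters (1↔2, 3↔4, ...), then delete the last 2 characters.
Working it through for "cgllvmvdzyxd": intermediate "gcllmvdvyzdx", final "gcllmvdvyz".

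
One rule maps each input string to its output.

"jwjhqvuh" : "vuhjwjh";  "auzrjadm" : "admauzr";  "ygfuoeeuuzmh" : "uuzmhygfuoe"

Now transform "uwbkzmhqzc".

Rule — swap the front and back halves of the string, then delete the first character.
Applying both steps to "uwbkzmhqzc": "mhqzcuwbkz", then "hqzcuwbkz".

hqzcuwbkz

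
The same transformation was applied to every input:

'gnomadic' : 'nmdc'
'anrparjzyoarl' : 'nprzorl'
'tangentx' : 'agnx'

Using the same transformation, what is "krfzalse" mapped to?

rzle

Each output is the input with this applied: swap each adjacent pair of characters (1↔2, 3↔4, ...), then keep every other character starting from the first (positions 1st, 3rd, 5th, ...).
"krfzalse" → "rkzflaes" → "rzle".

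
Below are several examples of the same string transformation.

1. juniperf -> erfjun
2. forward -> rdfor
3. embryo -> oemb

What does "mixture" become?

The pattern: move the first 3 characters to the end (rotate left by 3), then delete the first 2 characters.
Applying both steps to "mixture": "turemix", then "remix".
(Check on "forward": → "wardfor" → "rdfor" ✓)

remix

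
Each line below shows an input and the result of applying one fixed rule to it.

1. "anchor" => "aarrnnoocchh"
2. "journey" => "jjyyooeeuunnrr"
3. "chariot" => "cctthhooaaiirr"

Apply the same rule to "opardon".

oonnppooaaddrr

Rule — take characters alternately from the front and the back (1st, last, 2nd, 2nd-last, ...), then double every character.
"opardon" → "onpoadr" → "oonnppooaaddrr".
(Check on "chariot": → "cthoair" → "cctthhooaaiirr" ✓)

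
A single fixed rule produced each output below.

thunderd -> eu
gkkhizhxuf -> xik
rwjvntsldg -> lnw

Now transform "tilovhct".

hl

In each case the input is transformed by: reverse the string, then keep one character in every 3, starting at position 3 (positions 3rd, 6th, 9th, ...).
On "tilovhct": the first step gives "tchvolit", and the second then gives "hl".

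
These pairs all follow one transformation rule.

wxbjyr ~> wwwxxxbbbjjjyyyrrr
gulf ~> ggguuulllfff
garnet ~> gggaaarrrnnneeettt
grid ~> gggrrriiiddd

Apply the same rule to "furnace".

fffuuurrrnnnaaaccceee

What's happening: repeat every character 3 times.
On "furnace" that produces "fffuuurrrnnnaaaccceee".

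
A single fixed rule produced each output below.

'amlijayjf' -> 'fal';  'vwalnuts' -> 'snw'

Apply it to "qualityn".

The rule is to reverse the string, then keep one character in every 3, starting at position 1 (positions 1st, 4th, 7th, ...).
On "qualityn": the first step gives "nytilauq", and the second then gives "niu".

niu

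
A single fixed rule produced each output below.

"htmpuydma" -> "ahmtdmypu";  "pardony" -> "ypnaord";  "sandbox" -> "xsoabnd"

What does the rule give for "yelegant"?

tynealge

Looking at the pairs, the operation is to take characters alternately from the front and the back (1st, last, 2nd, 2nd-last, ...), then swap each adjacent pair of characters (1↔2, 3↔4, ...).
On "yelegant" that produces "tynealge".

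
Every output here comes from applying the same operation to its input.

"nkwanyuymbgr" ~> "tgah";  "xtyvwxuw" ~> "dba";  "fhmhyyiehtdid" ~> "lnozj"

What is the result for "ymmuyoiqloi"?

eaou

What's happening: keep one character in every 3, starting at position 1 (positions 1st, 4th, 7th, ...), then shift every letter 6 places forward in the alphabet (wrapping around).
Working it through for "ymmuyoiqloi": intermediate "yuio", final "eaou".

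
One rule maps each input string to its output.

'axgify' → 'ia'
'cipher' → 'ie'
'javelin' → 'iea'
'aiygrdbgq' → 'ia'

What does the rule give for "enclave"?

The pattern: sort the characters into reverse alphabetical order, then keep only the vowels.
Applying both steps to "enclave": "vnleeca", then "eea".

eea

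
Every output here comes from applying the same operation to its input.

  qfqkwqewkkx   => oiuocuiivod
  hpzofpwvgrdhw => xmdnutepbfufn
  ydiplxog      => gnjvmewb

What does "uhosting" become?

The rule is to move the first 2 characters to the end (rotate left by 2), then shift every letter 2 places backward in the alphabet (wrapping around).
On "uhosting" that produces "mqrglesf".

mqrglesf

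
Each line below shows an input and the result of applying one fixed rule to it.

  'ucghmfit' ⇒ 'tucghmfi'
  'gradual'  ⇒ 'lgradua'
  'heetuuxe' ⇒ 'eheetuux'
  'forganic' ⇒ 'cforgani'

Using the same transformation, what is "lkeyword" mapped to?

dlkeywor

Each output is the input with this applied: move the last character to the front.
"lkeyword" → "dlkeywor".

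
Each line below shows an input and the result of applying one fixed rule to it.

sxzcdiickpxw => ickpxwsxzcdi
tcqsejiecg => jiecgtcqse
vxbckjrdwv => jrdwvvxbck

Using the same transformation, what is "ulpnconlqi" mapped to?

Rule — swap the front and back halves of the string.
On "ulpnconlqi" that produces "onlqiulpnc".

onlqiulpnc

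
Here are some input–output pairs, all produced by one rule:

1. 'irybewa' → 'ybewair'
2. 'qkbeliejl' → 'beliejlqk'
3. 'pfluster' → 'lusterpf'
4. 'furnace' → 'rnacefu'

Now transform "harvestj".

Looking at the pairs, the operation is to move the first 2 characters to the end (rotate left by 2).
On "harvestj" that produces "rvestjha".

rvestjha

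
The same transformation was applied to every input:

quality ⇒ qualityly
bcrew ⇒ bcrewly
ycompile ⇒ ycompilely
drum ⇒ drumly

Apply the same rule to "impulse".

The rule is to append "ly".
Doing the same to "impulse": "impulsely".

impulsely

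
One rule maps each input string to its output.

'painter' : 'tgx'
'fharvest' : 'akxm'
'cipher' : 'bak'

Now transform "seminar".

xbt

Looking at the pairs, the operation is to shift every letter 7 places backward in the alphabet (wrapping around), then keep every other character starting from the second (positions 2nd, 4th, 6th, ...).
Starting from "seminar": after the first operation, "lxfbgtk"; after the second, "xbt".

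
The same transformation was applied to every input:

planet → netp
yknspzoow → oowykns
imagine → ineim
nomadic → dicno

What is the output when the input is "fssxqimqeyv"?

eyvfssxqi

The rule is to move the last 3 characters to the front (rotate right by 3), then delete the last 2 characters.
"fssxqimqeyv" → "eyvfssxqimq" → "eyvfssxqi".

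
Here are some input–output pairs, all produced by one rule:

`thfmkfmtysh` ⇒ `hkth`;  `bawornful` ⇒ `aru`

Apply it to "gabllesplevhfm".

Looking at the pairs, the operation is to keep one character in every 3, starting at position 2 (positions 2nd, 5th, 8th, ...).
Applying that to "gabllesplevhfm" gives "alpvm".

alpvm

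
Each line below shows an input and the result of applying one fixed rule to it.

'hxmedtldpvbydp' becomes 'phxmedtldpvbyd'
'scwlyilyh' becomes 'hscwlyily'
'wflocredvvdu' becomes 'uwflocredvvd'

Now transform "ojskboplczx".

xojskboplcz

Each output is the input with this applied: move the last character to the front.
"ojskboplczx" → "xojskboplcz".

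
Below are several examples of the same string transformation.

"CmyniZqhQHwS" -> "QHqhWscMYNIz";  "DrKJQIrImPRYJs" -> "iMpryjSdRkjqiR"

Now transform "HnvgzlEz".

Each output is the input with this applied: swap the front and back halves of the string, then flip the case of every letter.
Starting from "HnvgzlEz": after the first operation, "zlEzHnvg"; after the second, "ZLeZhNVG".

ZLeZhNVG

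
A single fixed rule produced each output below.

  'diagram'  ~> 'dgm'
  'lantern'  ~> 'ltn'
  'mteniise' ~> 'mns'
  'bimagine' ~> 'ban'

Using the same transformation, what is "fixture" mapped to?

The rule is to keep one character in every 3, starting at position 1 (positions 1st, 4th, 7th, ...).
On "fixture" that produces "fte".

fte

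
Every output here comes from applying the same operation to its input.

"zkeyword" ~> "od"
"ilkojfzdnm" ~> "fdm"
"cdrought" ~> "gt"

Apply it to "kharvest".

et

In each case the input is transformed by: keep every other character starting from the second (positions 2nd, 4th, 6th, ...), then delete the first 2 characters.
On "kharvest": the first step gives "hret", and the second then gives "et".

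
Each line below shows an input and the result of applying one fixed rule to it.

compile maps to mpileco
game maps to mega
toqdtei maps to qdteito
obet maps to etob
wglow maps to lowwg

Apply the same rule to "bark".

Looking at the pairs, the operation is to move the first 2 characters to the end (rotate left by 2).
For "bark" the result is "rkba".

rkba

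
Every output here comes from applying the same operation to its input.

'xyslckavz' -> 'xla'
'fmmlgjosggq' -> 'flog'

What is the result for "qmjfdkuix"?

Each output is the input with this applied: keep one character in every 3, starting at position 1 (positions 1st, 4th, 7th, ...).
So "qmjfdkuix" becomes "qfu".

qfu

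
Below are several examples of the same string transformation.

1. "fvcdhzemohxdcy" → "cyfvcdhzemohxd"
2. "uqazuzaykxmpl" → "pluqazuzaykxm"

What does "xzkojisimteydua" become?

uaxzkojisimteyd

The transformation: move the last 2 characters to the front (rotate right by 2).
Applying that to "xzkojisimteydua" gives "uaxzkojisimteyd".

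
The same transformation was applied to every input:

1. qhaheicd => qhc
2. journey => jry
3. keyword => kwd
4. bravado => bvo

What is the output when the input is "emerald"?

Each output is the input with this applied: keep one character in every 3, starting at position 1 (positions 1st, 4th, 7th, ...).
"emerald" → "erd".

erd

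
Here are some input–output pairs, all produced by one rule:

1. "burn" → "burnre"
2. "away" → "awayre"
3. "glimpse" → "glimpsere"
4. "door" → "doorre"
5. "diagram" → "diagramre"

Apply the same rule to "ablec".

ablecre

The transformation: append "re".
"ablec" → "ablecre".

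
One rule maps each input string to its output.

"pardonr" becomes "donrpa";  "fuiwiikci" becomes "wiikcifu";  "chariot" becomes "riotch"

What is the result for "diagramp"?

Each output is the input with this applied: move the first 3 characters to the end (rotate left by 3), then delete the last character.
"diagramp" → "grampdia" → "grampdi".
(Check on "chariot": → "riotcha" → "riotch" ✓)

grampdi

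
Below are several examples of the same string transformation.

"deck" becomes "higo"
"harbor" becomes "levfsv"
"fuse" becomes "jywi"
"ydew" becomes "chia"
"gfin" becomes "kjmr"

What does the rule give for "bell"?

Rule — shift every letter 4 places forward in the alphabet (wrapping around).
"bell" → "fipp".

fipp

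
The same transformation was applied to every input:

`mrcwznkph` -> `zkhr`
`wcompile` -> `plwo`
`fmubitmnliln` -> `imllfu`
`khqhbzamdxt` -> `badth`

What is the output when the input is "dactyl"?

The rule is to move the first 3 characters to the end (rotate left by 3), then keep every other character starting from the second (positions 2nd, 4th, 6th, ...).
Working it through for "dactyl": intermediate "tyldac", final "ydc".

ydc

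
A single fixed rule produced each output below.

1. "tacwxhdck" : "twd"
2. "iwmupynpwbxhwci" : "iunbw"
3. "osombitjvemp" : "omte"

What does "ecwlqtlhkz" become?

Each output is the input with this applied: keep one character in every 3, starting at position 1 (positions 1st, 4th, 7th, ...).
On "ecwlqtlhkz" that produces "ellz".

ellz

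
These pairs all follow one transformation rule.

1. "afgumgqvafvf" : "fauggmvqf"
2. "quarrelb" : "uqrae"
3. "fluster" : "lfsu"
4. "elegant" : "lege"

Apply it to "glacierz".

In each case the input is transformed by: swap each adjacent pair of characters (1↔2, 3↔4, ...), then delete the last 3 characters.
For "glacierz" the result is "lgcae".
(Check on "elegant": → "legenat" → "lege" ✓)

lgcae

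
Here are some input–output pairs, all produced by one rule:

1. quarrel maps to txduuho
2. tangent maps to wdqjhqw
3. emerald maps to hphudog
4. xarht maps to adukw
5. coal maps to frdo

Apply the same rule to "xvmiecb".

ayplhfe

What's happening: shift every letter 3 places forward in the alphabet (wrapping around).
On "xvmiecb" that produces "ayplhfe".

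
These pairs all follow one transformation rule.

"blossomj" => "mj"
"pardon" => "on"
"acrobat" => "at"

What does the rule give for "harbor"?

or

The pattern: keep only the last 2 characters.
For "harbor" the result is "or".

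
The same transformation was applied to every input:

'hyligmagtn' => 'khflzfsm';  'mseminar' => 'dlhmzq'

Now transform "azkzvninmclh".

In each case the input is transformed by: delete the first 2 characters, then shift every letter 1 place backward in the alphabet (wrapping around).
Working it through for "azkzvninmclh": intermediate "kzvninmclh", final "jyumhmlbkg".

jyumhmlbkg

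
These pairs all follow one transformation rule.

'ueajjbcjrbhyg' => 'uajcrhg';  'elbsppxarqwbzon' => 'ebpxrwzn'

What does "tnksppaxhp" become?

In each case the input is transformed by: keep every other character starting from the first (positions 1st, 3rd, 5th, ...).
Applying that to "tnksppaxhp" gives "tkpah".

tkpah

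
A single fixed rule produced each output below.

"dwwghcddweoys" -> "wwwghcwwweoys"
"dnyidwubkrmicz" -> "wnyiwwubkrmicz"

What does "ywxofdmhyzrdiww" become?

ywxofwmhyzrwiww

Looking at the pairs, the operation is to replace every "d" with "w".
"ywxofdmhyzrdiww" → "ywxofwmhyzrwiww".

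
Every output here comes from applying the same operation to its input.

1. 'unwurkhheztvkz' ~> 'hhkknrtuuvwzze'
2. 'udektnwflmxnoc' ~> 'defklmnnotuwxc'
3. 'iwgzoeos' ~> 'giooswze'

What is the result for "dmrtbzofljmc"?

cdfjlmmortzb

The rule is to sort the characters into alphabetical order, then move the first character to the end.
Doing the same to "dmrtbzofljmc": "cdfjlmmortzb".
(Check on "iwgzoeos": → "egiooswz" → "giooswze" ✓)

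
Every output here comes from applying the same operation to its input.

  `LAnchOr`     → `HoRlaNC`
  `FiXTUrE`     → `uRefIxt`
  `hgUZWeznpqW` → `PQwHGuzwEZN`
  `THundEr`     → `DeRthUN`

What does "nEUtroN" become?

ROnNeuT

The transformation: flip the case of every letter, then move the last 3 characters to the front (rotate right by 3).
Applying both steps to "nEUtroN": "NeuTROn", then "ROnNeuT".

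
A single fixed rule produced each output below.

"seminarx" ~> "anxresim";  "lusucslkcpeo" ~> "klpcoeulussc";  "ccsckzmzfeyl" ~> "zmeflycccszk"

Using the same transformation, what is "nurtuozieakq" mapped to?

izaeqkuntrou

Rule — swap each adjacent pair of characters (1↔2, 3↔4, ...), then swap the front and back halves of the string.
Working it through for "nurtuozieakq": intermediate "untrouizaeqk", final "izaeqkuntrou".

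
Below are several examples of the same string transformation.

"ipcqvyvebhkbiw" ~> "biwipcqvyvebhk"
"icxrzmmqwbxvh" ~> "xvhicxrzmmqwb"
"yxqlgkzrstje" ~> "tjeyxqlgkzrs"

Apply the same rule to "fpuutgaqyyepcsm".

Rule — move the last 3 characters to the front (rotate right by 3).
Doing the same to "fpuutgaqyyepcsm": "csmfpuutgaqyyep".

csmfpuutgaqyyep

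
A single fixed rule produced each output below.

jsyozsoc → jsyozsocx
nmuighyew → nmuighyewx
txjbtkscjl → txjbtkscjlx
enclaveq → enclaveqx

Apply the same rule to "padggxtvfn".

padggxtvfnx

The transformation: append "x".
Doing the same to "padggxtvfn": "padggxtvfnx".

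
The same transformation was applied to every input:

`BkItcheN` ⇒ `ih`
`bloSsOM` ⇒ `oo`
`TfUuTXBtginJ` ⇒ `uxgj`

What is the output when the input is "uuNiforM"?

no

The transformation: keep one character in every 3, starting at position 3 (positions 3rd, 6th, 9th, ...), then convert every letter to lowercase.
Doing the same to "uuNiforM": "no".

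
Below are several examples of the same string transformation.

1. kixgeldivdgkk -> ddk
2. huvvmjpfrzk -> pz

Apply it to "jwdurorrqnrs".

In each case the input is transformed by: keep one character in every 3, starting at position 1 (positions 1st, 4th, 7th, ...), then delete the first 2 characters.
Working it through for "jwdurorrqnrs": intermediate "jurn", final "rn".

rn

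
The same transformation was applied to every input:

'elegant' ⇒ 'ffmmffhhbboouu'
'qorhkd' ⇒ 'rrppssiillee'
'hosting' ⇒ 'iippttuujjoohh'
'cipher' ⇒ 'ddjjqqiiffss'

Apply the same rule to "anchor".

bbooddiippss

What's happening: shift every letter 1 place forward in the alphabet (wrapping around), then double every character.
For "anchor" the result is "bbooddiippss".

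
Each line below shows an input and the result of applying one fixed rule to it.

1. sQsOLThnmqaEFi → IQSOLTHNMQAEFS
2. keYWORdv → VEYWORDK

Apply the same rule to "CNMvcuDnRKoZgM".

MNMVCUDNRKOZGC

What's happening: swap the first and last characters, then convert every letter to uppercase.
"CNMvcuDnRKoZgM" → "MNMVCUDNRKOZGC".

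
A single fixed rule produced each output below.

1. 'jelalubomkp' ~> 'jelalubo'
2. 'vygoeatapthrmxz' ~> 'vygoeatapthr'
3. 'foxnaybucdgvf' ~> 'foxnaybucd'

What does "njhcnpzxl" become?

njhcnp

The transformation: delete the last 3 characters.
On "njhcnpzxl" that produces "njhcnp".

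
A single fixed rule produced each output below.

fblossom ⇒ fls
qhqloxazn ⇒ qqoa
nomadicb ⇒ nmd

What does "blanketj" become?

bak

Rule — keep every other character starting from the first (positions 1st, 3rd, 5th, ...), then delete the last character.
Applying both steps to "blanketj": "bakt", then "bak".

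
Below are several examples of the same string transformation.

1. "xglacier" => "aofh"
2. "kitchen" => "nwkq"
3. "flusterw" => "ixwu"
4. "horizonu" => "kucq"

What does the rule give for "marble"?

puo

Rule — shift every letter 3 places forward in the alphabet (wrapping around), then keep every other character starting from the first (positions 1st, 3rd, 5th, ...).
Applying both steps to "marble": "pdueoh", then "puo".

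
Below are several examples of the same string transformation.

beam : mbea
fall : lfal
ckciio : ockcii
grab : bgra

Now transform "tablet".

Each output is the input with this applied: move the last character to the front.
So "tablet" becomes "ttable".

ttable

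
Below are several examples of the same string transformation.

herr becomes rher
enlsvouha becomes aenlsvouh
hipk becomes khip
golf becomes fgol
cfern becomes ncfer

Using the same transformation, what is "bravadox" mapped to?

In each case the input is transformed by: move the last character to the front.
So "bravadox" becomes "xbravado".

xbravado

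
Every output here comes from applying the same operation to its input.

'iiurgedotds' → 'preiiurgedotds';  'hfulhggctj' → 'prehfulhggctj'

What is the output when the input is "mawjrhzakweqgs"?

premawjrhzakweqgs

The rule is to prepend "pre".
On "mawjrhzakweqgs" that produces "premawjrhzakweqgs".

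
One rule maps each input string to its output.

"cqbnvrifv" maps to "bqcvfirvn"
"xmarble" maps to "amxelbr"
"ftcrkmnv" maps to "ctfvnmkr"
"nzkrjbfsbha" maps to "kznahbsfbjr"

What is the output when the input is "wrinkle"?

irwelkn

The rule is to reverse the string, then move the last 3 characters to the front (rotate right by 3).
"wrinkle" → "elknirw" → "irwelkn".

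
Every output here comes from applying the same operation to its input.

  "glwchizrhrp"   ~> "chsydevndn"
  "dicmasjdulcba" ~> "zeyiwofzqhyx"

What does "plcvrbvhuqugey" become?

lhyrnxrdqmqca

Looking at the pairs, the operation is to shift every letter 4 places backward in the alphabet (wrapping around), then delete the last character.
On "plcvrbvhuqugey": the first step gives "lhyrnxrdqmqcau", and the second then gives "lhyrnxrdqmqca".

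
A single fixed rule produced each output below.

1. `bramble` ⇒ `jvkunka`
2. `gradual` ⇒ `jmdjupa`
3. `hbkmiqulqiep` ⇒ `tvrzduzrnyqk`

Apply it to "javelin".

enurwsj

In each case the input is transformed by: move the first 2 characters to the end (rotate left by 2), then shift every letter 9 places forward in the alphabet (wrapping around).
Applying both steps to "javelin": "velinja", then "enurwsj".
(Check on "hbkmiqulqiep": → "kmiqulqiephb" → "tvrzduzrnyqk" ✓)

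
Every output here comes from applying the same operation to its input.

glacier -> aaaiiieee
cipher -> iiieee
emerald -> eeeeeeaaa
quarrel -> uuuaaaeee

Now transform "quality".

uuuaaaiii

The pattern: repeat every character 3 times, then keep only the vowels.
On "quality": the first step gives "qqquuuaaallliiitttyyy", and the second then gives "uuuaaaiii".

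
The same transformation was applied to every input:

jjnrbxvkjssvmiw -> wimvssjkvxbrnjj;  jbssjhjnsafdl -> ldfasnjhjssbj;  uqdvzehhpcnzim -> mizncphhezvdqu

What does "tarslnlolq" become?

qlolnlsrat

What's happening: reverse the string.
"tarslnlolq" → "qlolnlsrat".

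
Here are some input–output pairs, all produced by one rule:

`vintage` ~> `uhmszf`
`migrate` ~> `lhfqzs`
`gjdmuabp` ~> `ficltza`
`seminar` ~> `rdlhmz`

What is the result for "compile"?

bnlohk

What's happening: shift every letter 1 place backward in the alphabet (wrapping around), then delete the last character.
For "compile", step one produces "bnlohkd"; step two turns that into "bnlohk".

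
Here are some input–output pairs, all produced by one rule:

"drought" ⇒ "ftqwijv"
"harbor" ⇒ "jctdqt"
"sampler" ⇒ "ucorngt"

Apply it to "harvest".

jctxguv

The rule is to shift every letter 2 places forward in the alphabet (wrapping around).
Doing the same to "harvest": "jctxguv".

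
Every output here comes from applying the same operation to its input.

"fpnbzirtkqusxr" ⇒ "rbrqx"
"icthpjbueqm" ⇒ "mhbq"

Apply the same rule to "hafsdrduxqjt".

The rule is to swap the first and last characters, then keep one character in every 3, starting at position 1 (positions 1st, 4th, 7th, ...).
On "hafsdrduxqjt": the first step gives "tafsdrduxqjh", and the second then gives "tsdq".

tsdq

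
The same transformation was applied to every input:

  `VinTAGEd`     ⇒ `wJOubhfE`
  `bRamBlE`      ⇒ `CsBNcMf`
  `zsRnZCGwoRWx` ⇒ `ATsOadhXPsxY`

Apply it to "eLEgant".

FmfHBOU

The transformation: shift every letter 1 place forward in the alphabet (wrapping around), then flip the case of every letter.
"eLEgant" → "fMFhbou" → "FmfHBOU".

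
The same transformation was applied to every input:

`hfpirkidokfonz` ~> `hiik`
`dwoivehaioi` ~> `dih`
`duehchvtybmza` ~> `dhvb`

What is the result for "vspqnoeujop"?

Each output is the input with this applied: delete the last 2 characters, then keep one character in every 3, starting at position 1 (positions 1st, 4th, 7th, ...).
For "vspqnoeujop", step one produces "vspqnoeuj"; step two turns that into "vqe".
(Check on "hfpirkidokfonz": → "hfpirkidokfo" → "hiik" ✓)

vqe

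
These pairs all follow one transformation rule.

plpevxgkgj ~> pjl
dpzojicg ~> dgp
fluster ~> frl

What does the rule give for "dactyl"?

What's happening: take characters alternately from the front and the back (1st, last, 2nd, 2nd-last, ...), then keep only the first 3 characters.
"dactyl" → "dlayct" → "dla".

dla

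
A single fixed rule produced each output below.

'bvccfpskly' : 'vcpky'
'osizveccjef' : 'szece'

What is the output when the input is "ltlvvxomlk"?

tvxmk

What's happening: keep every other character starting from the second (positions 2nd, 4th, 6th, ...).
On "ltlvvxomlk" that produces "tvxmk".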